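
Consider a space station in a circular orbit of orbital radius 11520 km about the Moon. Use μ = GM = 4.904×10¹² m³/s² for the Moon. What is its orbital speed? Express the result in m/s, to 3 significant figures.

v ≈ 652 m/s

r = 11520 km = 1.152×10⁷ m.
For a circular orbit v = √(μ/r) = √(4.904×10¹² / 1.152×10⁷) = √(4.257×10⁵) = 652.5 m/s.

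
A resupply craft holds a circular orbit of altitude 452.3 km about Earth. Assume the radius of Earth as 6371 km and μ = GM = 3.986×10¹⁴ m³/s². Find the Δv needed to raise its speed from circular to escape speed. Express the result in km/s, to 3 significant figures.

Δv ≈ 3.17 km/s

r = 6371 + 452.3 = 6823.3 km = 6.8233×10⁶ m.
Circular speed v_c = √(μ/r) = 7643 m/s.
Escape speed v_esc = √(2μ/r) = √2 × v_c = 10810 m/s.
Δv = v_esc − v_c = 3166 m/s = 3.166 km/s.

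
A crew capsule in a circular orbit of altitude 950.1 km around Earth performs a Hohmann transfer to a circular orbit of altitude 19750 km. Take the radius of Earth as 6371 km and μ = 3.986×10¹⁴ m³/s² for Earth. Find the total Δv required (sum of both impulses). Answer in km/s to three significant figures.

Δv_total ≈ 3.17 km/s

r₁ = 6371 + 950.1 = 7321.1 km = 7.3211×10⁶ m.
r₂ = 6371 + 19750 = 26121 km = 2.6121×10⁷ m.
Transfer ellipse a_t = (r₁ + r₂)/2 = 1.672×10⁷ m.
At r₁: circular v_c1 = √(μ/r₁) = 7379 m/s; transfer-perigee v_p = √[μ(2/r₁ − 1/a_t)] = 9222 m/s.
Δv₁ = v_p − v_c1 = 1844 m/s.
At r₂: circular v_c2 = √(μ/r₂) = 3906 m/s; transfer-apogee v_a = √[μ(2/r₂ − 1/a_t)] = 2585 m/s.
Δv₂ = v_c2 − v_a = 1322 m/s.
Total Δv = Δv₁ + Δv₂ = 3165 m/s = 3.165 km/s.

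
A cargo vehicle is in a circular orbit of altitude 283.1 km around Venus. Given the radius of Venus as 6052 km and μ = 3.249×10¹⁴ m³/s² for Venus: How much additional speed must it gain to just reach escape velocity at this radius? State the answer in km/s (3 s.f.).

r = 6052 + 283.1 = 6335.1 km = 6.3351×10⁶ m.
Circular speed v_c = √(μ/r) = 7161 m/s.
Escape speed v_esc = √(2μ/r) = √2 × v_c = 10130 m/s.
Δv = v_esc − v_c = 2966 m/s = 2.966 km/s.

Δv ≈ 2.97 km/s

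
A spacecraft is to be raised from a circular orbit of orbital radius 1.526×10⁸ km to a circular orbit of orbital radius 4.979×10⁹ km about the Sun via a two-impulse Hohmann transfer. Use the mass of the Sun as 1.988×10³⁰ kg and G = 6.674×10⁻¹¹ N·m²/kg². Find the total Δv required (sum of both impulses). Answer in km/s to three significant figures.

μ = GM = 6.674×10⁻¹¹ × 1.988×10³⁰ = 1.327×10²⁰ m³/s².
r₁ = 1.526×10⁸ km = 1.526×10¹¹ m.
r₂ = 4.979×10⁹ km = 4.979×10¹² m.
Transfer ellipse a_t = (r₁ + r₂)/2 = 2.566×10¹² m.
At r₁: circular v_c1 = √(μ/r₁) = 29490 m/s; transfer-perihelion v_p = √[μ(2/r₁ − 1/a_t)] = 41080 m/s.
Δv₁ = v_p − v_c1 = 11590 m/s.
At r₂: circular v_c2 = √(μ/r₂) = 5162 m/s; transfer-aphelion v_a = √[μ(2/r₂ − 1/a_t)] = 1259 m/s.
Δv₂ = v_c2 − v_a = 3903 m/s.
Total Δv = Δv₁ + Δv₂ = 15490 m/s = 15.49 km/s.

Δv_total ≈ 15.5 km/s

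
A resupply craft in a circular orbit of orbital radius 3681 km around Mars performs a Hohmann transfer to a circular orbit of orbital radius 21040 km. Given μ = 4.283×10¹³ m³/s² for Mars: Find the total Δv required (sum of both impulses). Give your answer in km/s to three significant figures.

r₁ = 3681 km = 3.681×10⁶ m.
r₂ = 21040 km = 2.104×10⁷ m.
Transfer ellipse a_t = (r₁ + r₂)/2 = 1.236×10⁷ m.
At r₁: circular v_c1 = √(μ/r₁) = 3411 m/s; transfer-periapsis v_p = √[μ(2/r₁ − 1/a_t)] = 4450 m/s.
Δv₁ = v_p − v_c1 = 1039 m/s.
At r₂: circular v_c2 = √(μ/r₂) = 1427 m/s; transfer-apoapsis v_a = √[μ(2/r₂ − 1/a_t)] = 778.6 m/s.
Δv₂ = v_c2 − v_a = 648.2 m/s.
Total Δv = Δv₁ + Δv₂ = 1687 m/s = 1.687 km/s.

Δv_total ≈ 1.69 km/s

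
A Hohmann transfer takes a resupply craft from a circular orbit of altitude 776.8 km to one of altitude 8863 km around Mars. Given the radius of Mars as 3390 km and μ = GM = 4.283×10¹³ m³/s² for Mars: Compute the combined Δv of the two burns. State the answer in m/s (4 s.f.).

Δv_total ≈ 1248 m/s

r₁ = 3390 + 776.8 = 4166.8 km = 4.1668×10⁶ m.
r₂ = 3390 + 8863 = 12253 km = 1.2253×10⁷ m.
Transfer ellipse a_t = (r₁ + r₂)/2 = 8.210×10⁶ m.
At r₁: circular v_c1 = √(μ/r₁) = 3206 m/s; transfer-periapsis v_p = √[μ(2/r₁ − 1/a_t)] = 3917 m/s.
Δv₁ = v_p − v_c1 = 710.7 m/s.
At r₂: circular v_c2 = √(μ/r₂) = 1870 m/s; transfer-apoapsis v_a = √[μ(2/r₂ − 1/a_t)] = 1332 m/s.
Δv₂ = v_c2 − v_a = 537.7 m/s.
Total Δv = Δv₁ + Δv₂ = 1248 m/s.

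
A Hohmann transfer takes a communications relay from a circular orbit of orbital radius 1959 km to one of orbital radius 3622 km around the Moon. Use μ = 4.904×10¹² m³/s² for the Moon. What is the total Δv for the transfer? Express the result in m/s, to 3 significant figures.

Δv_total ≈ 409 m/s

r₁ = 1959 km = 1.959×10⁶ m.
r₂ = 3622 km = 3.622×10⁶ m.
Transfer ellipse a_t = (r₁ + r₂)/2 = 2.790×10⁶ m.
At r₁: circular v_c1 = √(μ/r₁) = 1582 m/s; transfer-perilune v_p = √[μ(2/r₁ − 1/a_t)] = 1803 m/s.
Δv₁ = v_p − v_c1 = 220.4 m/s.
At r₂: circular v_c2 = √(μ/r₂) = 1164 m/s; transfer-apolune v_a = √[μ(2/r₂ − 1/a_t)] = 974.9 m/s.
Δv₂ = v_c2 − v_a = 188.7 m/s.
Total Δv = Δv₁ + Δv₂ = 409.0 m/s.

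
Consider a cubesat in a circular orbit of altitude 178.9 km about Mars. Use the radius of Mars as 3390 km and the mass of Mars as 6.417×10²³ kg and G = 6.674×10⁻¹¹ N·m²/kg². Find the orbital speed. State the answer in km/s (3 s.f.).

μ = GM = 6.674×10⁻¹¹ × 6.417×10²³ = 4.283×10¹³ m³/s².
r = 3390 + 178.9 = 3568.9 km = 3.5689×10⁶ m.
For a circular orbit v = √(μ/r) = √(4.283×10¹³ / 3.569×10⁶) = √(1.200×10⁷) = 3464 m/s.
That is 3.464 km/s.

v ≈ 3.46 km/s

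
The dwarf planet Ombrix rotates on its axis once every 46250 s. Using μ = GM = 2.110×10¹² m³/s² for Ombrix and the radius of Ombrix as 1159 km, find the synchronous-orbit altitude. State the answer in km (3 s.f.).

A synchronous orbit has period T, so by Kepler's third law a = (μT²/4π²)^(1/3).
μT²/4π² = 2.110×10¹² × (4.625×10⁴)² / 39.48 = 1.143×10²⁰ m³.
a = 4.853×10⁶ m = 4853.4 km.
Altitude h = a − R = 4853.4 − 1159 = 3694.4 km.

h_sync ≈ 3690 km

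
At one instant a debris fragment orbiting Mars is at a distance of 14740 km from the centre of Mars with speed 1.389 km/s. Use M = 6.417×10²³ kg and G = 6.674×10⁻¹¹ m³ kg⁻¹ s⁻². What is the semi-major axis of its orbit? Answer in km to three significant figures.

μ = GM = 6.674×10⁻¹¹ × 6.417×10²³ = 4.283×10¹³ m³/s².
r = 1.474×10⁷ m.
Vis-viva rearranged: 1/a = 2/r − v²/μ = 1.357×10⁻⁷ − 4.505×10⁻⁸ = 9.064×10⁻⁸ m⁻¹.
a = 1.103×10⁷ m = 11033 km.

a ≈ 11000 km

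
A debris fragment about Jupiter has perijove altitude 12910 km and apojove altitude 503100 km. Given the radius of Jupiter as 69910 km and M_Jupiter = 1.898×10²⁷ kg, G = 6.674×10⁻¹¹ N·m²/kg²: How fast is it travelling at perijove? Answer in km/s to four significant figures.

v ≈ 51.70 km/s

μ = GM = 6.674×10⁻¹¹ × 1.898×10²⁷ = 1.267×10¹⁷ m³/s².
r_p = 69910 + 12910 = 82820 km = 8.2820×10⁷ m.
r_a = 69910 + 503100 = 573010 km = 5.7301×10⁸ m.
Semi-major axis a = (r_p + r_a)/2 = 3.2792×10⁵ km = 3.279×10⁸ m.
Vis-viva: v² = μ(2/r − 1/a) = 1.267×10¹⁷ × (2.415×10⁻⁸ − 3.050×10⁻⁹) = 2.673×10⁹ m²/s².
v = 51700 m/s = 51.70 km/s.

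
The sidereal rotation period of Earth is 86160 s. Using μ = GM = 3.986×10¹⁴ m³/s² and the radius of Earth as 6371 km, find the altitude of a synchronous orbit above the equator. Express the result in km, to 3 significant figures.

A synchronous orbit has period T, so by Kepler's third law a = (μT²/4π²)^(1/3).
μT²/4π² = 3.986×10¹⁴ × (8.616×10⁴)² / 39.48 = 7.495×10²² m³.
a = 4.216×10⁷ m = 42163 km.
Altitude h = a − R = 42163 − 6371 = 35792 km.

h_sync ≈ 35800 km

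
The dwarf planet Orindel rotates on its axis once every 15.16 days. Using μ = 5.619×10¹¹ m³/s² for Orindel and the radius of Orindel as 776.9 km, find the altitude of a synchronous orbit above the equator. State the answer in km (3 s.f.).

h_sync ≈ 28200 km

T = 15.16 days = 1.310×10⁶ s.
A synchronous orbit has period T, so by Kepler's third law a = (μT²/4π²)^(1/3).
μT²/4π² = 5.619×10¹¹ × (1.310×10⁶)² / 39.48 = 2.442×10²² m³.
a = 2.901×10⁷ m = 29012 km.
Altitude h = a − R = 29012 − 776.9 = 28235 km.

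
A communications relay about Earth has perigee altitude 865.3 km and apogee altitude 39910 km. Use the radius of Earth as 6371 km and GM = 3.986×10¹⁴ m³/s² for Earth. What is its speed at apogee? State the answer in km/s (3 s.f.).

r_p = 6371 + 865.3 = 7236.3 km = 7.2363×10⁶ m.
r_a = 6371 + 39910 = 46281 km = 4.6281×10⁷ m.
Semi-major axis a = (r_p + r_a)/2 = 26759 km = 2.676×10⁷ m.
Vis-viva: v² = μ(2/r − 1/a) = 3.986×10¹⁴ × (4.321×10⁻⁸ − 3.737×10⁻⁸) = 2.329×10⁶ m²/s².
v = 1526 m/s = 1.526 km/s.

v ≈ 1.53 km/s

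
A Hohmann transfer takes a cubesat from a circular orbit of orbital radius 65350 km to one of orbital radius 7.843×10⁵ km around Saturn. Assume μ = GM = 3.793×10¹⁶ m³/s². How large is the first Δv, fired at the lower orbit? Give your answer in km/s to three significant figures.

Δv ≈ 8.64 km/s

r₁ = 65350 km = 6.535×10⁷ m.
r₂ = 7.843×10⁵ km = 7.843×10⁸ m.
Transfer ellipse a_t = (r₁ + r₂)/2 = 4.248×10⁸ m.
At r₁: circular v_c1 = √(μ/r₁) = 24090 m/s; transfer-perikrone v_p = √[μ(2/r₁ − 1/a_t)] = 32730 m/s.
Δv₁ = v_p − v_c1 = 8643 m/s.
= 8.643 km/s.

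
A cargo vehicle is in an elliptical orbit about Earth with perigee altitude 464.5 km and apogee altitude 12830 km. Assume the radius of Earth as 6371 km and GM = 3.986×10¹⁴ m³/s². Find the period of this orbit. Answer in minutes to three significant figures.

r_p = 6371 + 464.5 = 6835.5 km = 6.8355×10⁶ m.
r_a = 6371 + 12830 = 19201 km = 1.9201×10⁷ m.
Semi-major axis a = (r_p + r_a)/2 = (6835.5 + 19201)/2 = 13018 km = 1.302×10⁷ m.
By Kepler's third law T = 2π√(a³/μ) = 2π × 2.353×10³ = 1.478×10⁴ s.
= 246.4 minutes.

T ≈ 246 minutes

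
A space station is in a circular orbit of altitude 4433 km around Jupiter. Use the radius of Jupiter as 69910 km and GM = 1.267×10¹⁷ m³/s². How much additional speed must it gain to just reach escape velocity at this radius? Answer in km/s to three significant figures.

Δv ≈ 17.1 km/s

r = 69910 + 4433 = 74343 km = 7.4343×10⁷ m.
Circular speed v_c = √(μ/r) = 41280 m/s.
Escape speed v_esc = √(2μ/r) = √2 × v_c = 58380 m/s.
Δv = v_esc − v_c = 17100 m/s = 17.10 km/s.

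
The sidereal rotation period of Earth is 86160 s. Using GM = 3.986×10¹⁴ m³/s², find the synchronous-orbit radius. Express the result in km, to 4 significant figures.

A synchronous orbit has period T, so by Kepler's third law a = (μT²/4π²)^(1/3).
μT²/4π² = 3.986×10¹⁴ × (8.616×10⁴)² / 39.48 = 7.495×10²² m³.
a = 4.216×10⁷ m = 42163 km.

r_sync ≈ 42160 km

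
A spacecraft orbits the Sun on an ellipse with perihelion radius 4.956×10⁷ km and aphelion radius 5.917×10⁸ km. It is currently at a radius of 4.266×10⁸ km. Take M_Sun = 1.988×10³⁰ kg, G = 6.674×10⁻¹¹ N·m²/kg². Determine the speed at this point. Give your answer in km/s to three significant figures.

v ≈ 14.4 km/s

μ = GM = 6.674×10⁻¹¹ × 1.988×10³⁰ = 1.327×10²⁰ m³/s².
Semi-major axis a = (r_p + r_a)/2 = 3.2063×10⁸ km = 3.206×10¹¹ m.
Vis-viva: v² = μ(2/r − 1/a) = 1.327×10²⁰ × (4.688×10⁻¹² − 3.119×10⁻¹²) = 2.082×10⁸ m²/s².
v = 14430 m/s = 14.43 km/s.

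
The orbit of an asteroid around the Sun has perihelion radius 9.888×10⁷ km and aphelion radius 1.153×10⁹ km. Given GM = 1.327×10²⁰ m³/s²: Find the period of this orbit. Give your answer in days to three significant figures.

Semi-major axis a = (r_p + r_a)/2 = (9.8880×10⁷ + 1.1530×10⁹)/2 = 6.2594×10⁸ km = 6.259×10¹¹ m.
By Kepler's third law T = 2π√(a³/μ) = 2π × 4.299×10⁷ = 2.701×10⁸ s.
= 3126 days.

T ≈ 3130 days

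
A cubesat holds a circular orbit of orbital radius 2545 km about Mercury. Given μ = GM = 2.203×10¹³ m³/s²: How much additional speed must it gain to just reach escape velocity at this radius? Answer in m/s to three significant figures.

Δv ≈ 1220 m/s

r = 2545 km = 2.545×10⁶ m.
Circular speed v_c = √(μ/r) = 2942 m/s.
Escape speed v_esc = √(2μ/r) = √2 × v_c = 4161 m/s.
Δv = v_esc − v_c = 1219 m/s.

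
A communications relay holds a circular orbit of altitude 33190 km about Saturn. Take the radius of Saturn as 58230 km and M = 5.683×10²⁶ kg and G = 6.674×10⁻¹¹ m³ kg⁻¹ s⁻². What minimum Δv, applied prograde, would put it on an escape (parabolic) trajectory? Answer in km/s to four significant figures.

Δv ≈ 8.437 km/s

μ = GM = 6.674×10⁻¹¹ × 5.683×10²⁶ = 3.793×10¹⁶ m³/s².
r = 58230 + 33190 = 91420 km = 9.1420×10⁷ m.
Circular speed v_c = √(μ/r) = 20370 m/s.
Escape speed v_esc = √(2μ/r) = √2 × v_c = 28810 m/s.
Δv = v_esc − v_c = 8437 m/s = 8.437 km/s.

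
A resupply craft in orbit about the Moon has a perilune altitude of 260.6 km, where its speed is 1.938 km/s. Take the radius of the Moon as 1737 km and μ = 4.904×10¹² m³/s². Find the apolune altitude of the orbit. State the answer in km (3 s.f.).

r_p = 1737 + 260.6 = 1997.6 km = 1.998×10⁶ m.
Specific energy ε = v²/2 − μ/r = -5.770×10⁵ J/kg, so a = −μ/(2ε) = 4.249×10⁶ m.
The apsides satisfy r_p + r_a = 2a, so the apolune radius is 2a − r_p = 6.501×10⁶ m = 6501.2 km.
Apolune altitude = 6501.2 − 1737 = 4764.2 km.

apolune altitude ≈ 4760 km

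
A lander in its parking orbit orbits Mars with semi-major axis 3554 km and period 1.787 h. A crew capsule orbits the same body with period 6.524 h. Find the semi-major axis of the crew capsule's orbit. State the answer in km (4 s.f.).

Kepler's third law: a³ ∝ T², so a₂ = a₁ (T₂/T₁)^(2/3).
T₂/T₁ = 3.651, (T₂/T₁)^(2/3) = 2.371.
a₂ = 3554 × 2.371 = 8426 km.

a₂ ≈ 8426 km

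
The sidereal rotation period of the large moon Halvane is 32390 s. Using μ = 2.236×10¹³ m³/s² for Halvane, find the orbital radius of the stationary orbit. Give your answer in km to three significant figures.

r_sync ≈ 8410 km

A synchronous orbit has period T, so by Kepler's third law a = (μT²/4π²)^(1/3).
μT²/4π² = 2.236×10¹³ × (3.239×10⁴)² / 39.48 = 5.942×10²⁰ m³.
a = 8.407×10⁶ m = 8407.1 km.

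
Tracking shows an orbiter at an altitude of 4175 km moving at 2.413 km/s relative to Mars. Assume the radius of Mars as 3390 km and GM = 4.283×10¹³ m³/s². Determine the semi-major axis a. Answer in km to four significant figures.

r = 3390 + 4175 = 7565.0 km = 7.565×10⁶ m.
Vis-viva rearranged: 1/a = 2/r − v²/μ = 2.644×10⁻⁷ − 1.359×10⁻⁷ = 1.284×10⁻⁷ m⁻¹.
a = 7.786×10⁶ m = 7786.4 km.

a ≈ 7786 km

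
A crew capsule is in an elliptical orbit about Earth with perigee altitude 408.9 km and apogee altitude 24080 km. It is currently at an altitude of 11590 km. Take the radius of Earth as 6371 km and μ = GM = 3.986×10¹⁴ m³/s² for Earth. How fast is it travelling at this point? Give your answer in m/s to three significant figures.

v ≈ 4790 m/s

r_p = 6371 + 408.9 = 6779.9 km = 6.7799×10⁶ m.
r_a = 6371 + 24080 = 30451 km = 3.0451×10⁷ m.
r = 6371 + 11590 = 17961 km = 1.796×10⁷ m.
Semi-major axis a = (r_p + r_a)/2 = 18615 km = 1.862×10⁷ m.
Vis-viva: v² = μ(2/r − 1/a) = 3.986×10¹⁴ × (1.114×10⁻⁷ − 5.372×10⁻⁸) = 2.297×10⁷ m²/s².
v = 4793 m/s.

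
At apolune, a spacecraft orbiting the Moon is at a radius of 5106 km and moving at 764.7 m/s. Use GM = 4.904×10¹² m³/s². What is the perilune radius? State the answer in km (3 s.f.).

r_a = 5.106×10⁶ m.
Specific energy ε = v²/2 − μ/r = -6.681×10⁵ J/kg, so a = −μ/(2ε) = 3.670×10⁶ m.
The apsides satisfy r_p + r_a = 2a, so the perilune radius is 2a − r_a = 2.235×10⁶ m = 2234.7 km.

perilune radius ≈ 2230 km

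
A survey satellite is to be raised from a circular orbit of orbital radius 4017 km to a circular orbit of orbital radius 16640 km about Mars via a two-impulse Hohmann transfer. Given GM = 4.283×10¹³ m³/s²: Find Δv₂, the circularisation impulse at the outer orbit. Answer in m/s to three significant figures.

Δv ≈ 604 m/s

r₁ = 4017 km = 4.017×10⁶ m.
r₂ = 16640 km = 1.664×10⁷ m.
Transfer ellipse a_t = (r₁ + r₂)/2 = 1.033×10⁷ m.
At r₁: circular v_c1 = √(μ/r₁) = 3265 m/s; transfer-periapsis v_p = √[μ(2/r₁ − 1/a_t)] = 4145 m/s.
At r₂: circular v_c2 = √(μ/r₂) = 1604 m/s; transfer-apoapsis v_a = √[μ(2/r₂ − 1/a_t)] = 1001 m/s.
Δv₂ = v_c2 − v_a = 603.8 m/s.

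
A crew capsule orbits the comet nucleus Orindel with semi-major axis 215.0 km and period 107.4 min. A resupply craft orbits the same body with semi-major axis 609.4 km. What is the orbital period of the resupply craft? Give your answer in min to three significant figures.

T₂ ≈ 513 min

Kepler's third law: T² ∝ a³, so T₂ = T₁ (a₂/a₁)^(3/2).
a₂/a₁ = 2.834, (a₂/a₁)^(3/2) = 4.772.
T₂ = 107.4 × 4.772 = 512.5 min.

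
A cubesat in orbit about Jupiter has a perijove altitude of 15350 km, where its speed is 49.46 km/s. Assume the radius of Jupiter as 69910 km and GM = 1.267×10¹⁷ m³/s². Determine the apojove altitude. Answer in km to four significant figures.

apojove altitude ≈ 3.268×10⁵ km

r_p = 69910 + 15350 = 85260 km = 8.526×10⁷ m.
Specific energy ε = v²/2 − μ/r = -2.629×10⁸ J/kg, so a = −μ/(2ε) = 2.410×10⁸ m.
The apsides satisfy r_p + r_a = 2a, so the apojove radius is 2a − r_p = 3.967×10⁸ m = 3.9668×10⁵ km.
Apojove altitude = 3.9668×10⁵ − 69910 = 3.2677×10⁵ km.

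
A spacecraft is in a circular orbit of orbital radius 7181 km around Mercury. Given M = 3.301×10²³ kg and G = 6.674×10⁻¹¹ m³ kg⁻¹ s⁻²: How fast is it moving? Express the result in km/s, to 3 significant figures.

v ≈ 1.75 km/s

μ = GM = 6.674×10⁻¹¹ × 3.301×10²³ = 2.203×10¹³ m³/s².
r = 7181 km = 7.181×10⁶ m.
For a circular orbit v = √(μ/r) = √(2.203×10¹³ / 7.181×10⁶) = √(3.068×10⁶) = 1752 m/s.
That is 1.752 km/s.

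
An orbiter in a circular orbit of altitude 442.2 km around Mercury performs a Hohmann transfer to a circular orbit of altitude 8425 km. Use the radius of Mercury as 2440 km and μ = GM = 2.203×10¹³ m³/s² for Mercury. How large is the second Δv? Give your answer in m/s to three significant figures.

r₁ = 2440 + 442.2 = 2882.2 km = 2.8822×10⁶ m.
r₂ = 2440 + 8425 = 10865 km = 1.0865×10⁷ m.
Transfer ellipse a_t = (r₁ + r₂)/2 = 6.874×10⁶ m.
At r₁: circular v_c1 = √(μ/r₁) = 2765 m/s; transfer-periherm v_p = √[μ(2/r₁ − 1/a_t)] = 3476 m/s.
At r₂: circular v_c2 = √(μ/r₂) = 1424 m/s; transfer-apoherm v_a = √[μ(2/r₂ − 1/a_t)] = 922.1 m/s.
Δv₂ = v_c2 − v_a = 501.9 m/s.

Δv ≈ 502 m/s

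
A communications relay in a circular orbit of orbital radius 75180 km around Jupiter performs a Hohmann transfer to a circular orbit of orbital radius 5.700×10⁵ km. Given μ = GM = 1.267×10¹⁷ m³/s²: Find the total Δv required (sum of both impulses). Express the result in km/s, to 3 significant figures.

r₁ = 75180 km = 7.518×10⁷ m.
r₂ = 5.700×10⁵ km = 5.700×10⁸ m.
Transfer ellipse a_t = (r₁ + r₂)/2 = 3.226×10⁸ m.
At r₁: circular v_c1 = √(μ/r₁) = 41050 m/s; transfer-perijove v_p = √[μ(2/r₁ − 1/a_t)] = 54570 m/s.
Δv₁ = v_p − v_c1 = 13520 m/s.
At r₂: circular v_c2 = √(μ/r₂) = 14910 m/s; transfer-apojove v_a = √[μ(2/r₂ − 1/a_t)] = 7197 m/s.
Δv₂ = v_c2 − v_a = 7712 m/s.
Total Δv = Δv₁ + Δv₂ = 21230 m/s = 21.23 km/s.

Δv_total ≈ 21.2 km/s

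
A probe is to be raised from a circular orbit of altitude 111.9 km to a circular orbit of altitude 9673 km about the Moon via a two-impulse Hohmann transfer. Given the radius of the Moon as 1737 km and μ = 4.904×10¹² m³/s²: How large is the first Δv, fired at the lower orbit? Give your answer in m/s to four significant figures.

Δv ≈ 508.0 m/s

r₁ = 1737 + 111.9 = 1848.9 km = 1.8489×10⁶ m.
r₂ = 1737 + 9673 = 11410 km = 1.1410×10⁷ m.
Transfer ellipse a_t = (r₁ + r₂)/2 = 6.629×10⁶ m.
At r₁: circular v_c1 = √(μ/r₁) = 1629 m/s; transfer-perilune v_p = √[μ(2/r₁ − 1/a_t)] = 2137 m/s.
Δv₁ = v_p − v_c1 = 508.0 m/s.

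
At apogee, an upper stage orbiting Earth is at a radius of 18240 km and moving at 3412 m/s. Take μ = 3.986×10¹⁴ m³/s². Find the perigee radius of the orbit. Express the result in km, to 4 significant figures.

perigee radius ≈ 6622 km

r_a = 1.824×10⁷ m.
Specific energy ε = v²/2 − μ/r = -1.603×10⁷ J/kg, so a = −μ/(2ε) = 1.243×10⁷ m.
The apsides satisfy r_p + r_a = 2a, so the perigee radius is 2a − r_a = 6.622×10⁶ m = 6622.5 km.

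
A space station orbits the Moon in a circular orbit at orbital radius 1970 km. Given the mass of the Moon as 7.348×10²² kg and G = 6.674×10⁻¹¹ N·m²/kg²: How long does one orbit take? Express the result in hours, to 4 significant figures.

T ≈ 2.179 hours

μ = GM = 6.674×10⁻¹¹ × 7.348×10²² = 4.904×10¹² m³/s².
r = 1970 km = 1.970×10⁶ m.
Kepler's third law: T = 2π√(r³/μ) = 2π√((1.970×10⁶)³ / 4.904×10¹²).
r³/μ = 1.559×10⁶ s², so T = 2π × 1.249×10³ = 7.845×10³ s.
Converting: 7.845×10³ s ÷ 3600 = 2.179 hours.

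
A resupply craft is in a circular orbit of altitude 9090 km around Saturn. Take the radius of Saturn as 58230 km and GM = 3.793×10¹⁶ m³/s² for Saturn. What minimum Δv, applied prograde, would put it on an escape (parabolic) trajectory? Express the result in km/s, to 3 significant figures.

r = 58230 + 9090 = 67320 km = 6.7320×10⁷ m.
Circular speed v_c = √(μ/r) = 23740 m/s.
Escape speed v_esc = √(2μ/r) = √2 × v_c = 33570 m/s.
Δv = v_esc − v_c = 9832 m/s = 9.832 km/s.

Δv ≈ 9.83 km/s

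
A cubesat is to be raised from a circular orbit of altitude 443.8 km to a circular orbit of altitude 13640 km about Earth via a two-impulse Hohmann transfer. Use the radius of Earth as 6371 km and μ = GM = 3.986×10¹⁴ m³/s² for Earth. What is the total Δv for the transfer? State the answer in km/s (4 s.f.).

Δv_total ≈ 2.975 km/s

r₁ = 6371 + 443.8 = 6814.8 km = 6.8148×10⁶ m.
r₂ = 6371 + 13640 = 20011 km = 2.0011×10⁷ m.
Transfer ellipse a_t = (r₁ + r₂)/2 = 1.341×10⁷ m.
At r₁: circular v_c1 = √(μ/r₁) = 7648 m/s; transfer-perigee v_p = √[μ(2/r₁ − 1/a_t)] = 9341 m/s.
Δv₁ = v_p − v_c1 = 1694 m/s.
At r₂: circular v_c2 = √(μ/r₂) = 4463 m/s; transfer-apogee v_a = √[μ(2/r₂ − 1/a_t)] = 3181 m/s.
Δv₂ = v_c2 − v_a = 1282 m/s.
Total Δv = Δv₁ + Δv₂ = 2975 m/s = 2.975 km/s.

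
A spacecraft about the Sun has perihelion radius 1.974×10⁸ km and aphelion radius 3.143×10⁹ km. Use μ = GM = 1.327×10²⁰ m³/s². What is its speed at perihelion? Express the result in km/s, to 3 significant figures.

v ≈ 35.6 km/s

Semi-major axis a = (r_p + r_a)/2 = 1.6702×10⁹ km = 1.670×10¹² m.
Vis-viva: v² = μ(2/r − 1/a) = 1.327×10²⁰ × (1.013×10⁻¹¹ − 5.987×10⁻¹³) = 1.265×10⁹ m²/s².
v = 35570 m/s = 35.57 km/s.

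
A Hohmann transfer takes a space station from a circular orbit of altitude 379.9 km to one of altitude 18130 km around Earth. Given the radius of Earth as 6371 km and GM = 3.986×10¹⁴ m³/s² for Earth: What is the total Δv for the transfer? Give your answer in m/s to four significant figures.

Δv_total ≈ 3320 m/s

r₁ = 6371 + 379.9 = 6750.9 km = 6.7509×10⁶ m.
r₂ = 6371 + 18130 = 24501 km = 2.4501×10⁷ m.
Transfer ellipse a_t = (r₁ + r₂)/2 = 1.563×10⁷ m.
At r₁: circular v_c1 = √(μ/r₁) = 7684 m/s; transfer-perigee v_p = √[μ(2/r₁ − 1/a_t)] = 9622 m/s.
Δv₁ = v_p − v_c1 = 1938 m/s.
At r₂: circular v_c2 = √(μ/r₂) = 4033 m/s; transfer-apogee v_a = √[μ(2/r₂ − 1/a_t)] = 2651 m/s.
Δv₂ = v_c2 − v_a = 1382 m/s.
Total Δv = Δv₁ + Δv₂ = 3320 m/s.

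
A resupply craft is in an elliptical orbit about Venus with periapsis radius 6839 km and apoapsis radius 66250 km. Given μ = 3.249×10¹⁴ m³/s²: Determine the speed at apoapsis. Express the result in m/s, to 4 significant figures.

v ≈ 958.0 m/s

Semi-major axis a = (r_p + r_a)/2 = 36544 km = 3.654×10⁷ m.
Vis-viva: v² = μ(2/r − 1/a) = 3.249×10¹⁴ × (3.019×10⁻⁸ − 2.736×10⁻⁸) = 9.178×10⁵ m²/s².
v = 958.0 m/s.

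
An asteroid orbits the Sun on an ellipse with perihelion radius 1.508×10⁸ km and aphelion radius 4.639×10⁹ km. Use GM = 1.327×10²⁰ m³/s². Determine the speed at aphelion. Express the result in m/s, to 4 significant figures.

v ≈ 1342 m/s

Semi-major axis a = (r_p + r_a)/2 = 2.3949×10⁹ km = 2.395×10¹² m.
Vis-viva: v² = μ(2/r − 1/a) = 1.327×10²⁰ × (4.311×10⁻¹³ − 4.176×10⁻¹³) = 1.801×10⁶ m²/s².
v = 1342 m/s.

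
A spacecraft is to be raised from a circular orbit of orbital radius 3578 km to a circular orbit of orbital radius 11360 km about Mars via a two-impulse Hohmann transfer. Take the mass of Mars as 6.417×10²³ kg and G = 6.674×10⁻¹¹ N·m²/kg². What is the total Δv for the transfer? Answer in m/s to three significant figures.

μ = GM = 6.674×10⁻¹¹ × 6.417×10²³ = 4.283×10¹³ m³/s².
r₁ = 3578 km = 3.578×10⁶ m.
r₂ = 11360 km = 1.136×10⁷ m.
Transfer ellipse a_t = (r₁ + r₂)/2 = 7.469×10⁶ m.
At r₁: circular v_c1 = √(μ/r₁) = 3460 m/s; transfer-periapsis v_p = √[μ(2/r₁ − 1/a_t)] = 4267 m/s.
Δv₁ = v_p − v_c1 = 807.0 m/s.
At r₂: circular v_c2 = √(μ/r₂) = 1942 m/s; transfer-apoapsis v_a = √[μ(2/r₂ − 1/a_t)] = 1344 m/s.
Δv₂ = v_c2 − v_a = 597.8 m/s.
Total Δv = Δv₁ + Δv₂ = 1405 m/s.

Δv_total ≈ 1400 m/s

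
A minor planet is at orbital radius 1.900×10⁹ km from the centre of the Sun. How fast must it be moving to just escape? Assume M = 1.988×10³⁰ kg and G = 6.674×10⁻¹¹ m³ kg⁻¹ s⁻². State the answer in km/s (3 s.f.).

μ = GM = 6.674×10⁻¹¹ × 1.988×10³⁰ = 1.327×10²⁰ m³/s².
r = 1.900×10⁹ km = 1.900×10¹² m.
Escape speed v_esc = √(2μ/r) = √(2 × 1.327×10²⁰ / 1.900×10¹²) = √(1.397×10⁸) = 11820 m/s.
= 11.82 km/s.

v_esc ≈ 11.8 km/s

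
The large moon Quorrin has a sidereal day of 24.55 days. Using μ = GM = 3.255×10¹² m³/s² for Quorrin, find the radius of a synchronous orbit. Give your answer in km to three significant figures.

T = 24.55 days = 2.121×10⁶ s.
A synchronous orbit has period T, so by Kepler's third law a = (μT²/4π²)^(1/3).
μT²/4π² = 3.255×10¹² × (2.121×10⁶)² / 39.48 = 3.710×10²³ m³.
a = 7.185×10⁷ m = 71852 km.

r_sync ≈ 71900 km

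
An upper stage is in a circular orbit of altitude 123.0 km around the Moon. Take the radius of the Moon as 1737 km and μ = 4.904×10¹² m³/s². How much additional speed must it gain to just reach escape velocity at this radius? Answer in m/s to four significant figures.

r = 1737 + 123.0 = 1860.0 km = 1.8600×10⁶ m.
Circular speed v_c = √(μ/r) = 1624 m/s.
Escape speed v_esc = √(2μ/r) = √2 × v_c = 2296 m/s.
Δv = v_esc − v_c = 672.6 m/s.

Δv ≈ 672.6 m/s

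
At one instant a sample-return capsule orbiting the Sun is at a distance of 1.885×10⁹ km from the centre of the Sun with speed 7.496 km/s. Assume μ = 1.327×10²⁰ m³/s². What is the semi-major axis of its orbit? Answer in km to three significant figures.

r = 1.885×10¹² m.
Specific orbital energy ε = v²/2 − μ/r = (7496)²/2 − 1.327×10²⁰/1.885×10¹² = -4.230×10⁷ J/kg.
Since ε = −μ/(2a), a = −μ/(2ε) = 1.568×10¹² m = 1.5685×10⁹ km.

a ≈ 1.57×10⁹ km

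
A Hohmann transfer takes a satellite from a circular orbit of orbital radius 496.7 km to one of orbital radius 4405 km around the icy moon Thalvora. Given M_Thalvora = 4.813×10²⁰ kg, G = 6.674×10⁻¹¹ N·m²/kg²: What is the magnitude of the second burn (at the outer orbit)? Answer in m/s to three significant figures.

Δv ≈ 47.0 m/s

μ = GM = 6.674×10⁻¹¹ × 4.813×10²⁰ = 3.212×10¹⁰ m³/s².
r₁ = 496.7 km = 4.967×10⁵ m.
r₂ = 4405 km = 4.405×10⁶ m.
Transfer ellipse a_t = (r₁ + r₂)/2 = 2.451×10⁶ m.
At r₁: circular v_c1 = √(μ/r₁) = 254.3 m/s; transfer-periapsis v_p = √[μ(2/r₁ − 1/a_t)] = 340.9 m/s.
At r₂: circular v_c2 = √(μ/r₂) = 85.39 m/s; transfer-apoapsis v_a = √[μ(2/r₂ − 1/a_t)] = 38.44 m/s.
Δv₂ = v_c2 − v_a = 46.95 m/s.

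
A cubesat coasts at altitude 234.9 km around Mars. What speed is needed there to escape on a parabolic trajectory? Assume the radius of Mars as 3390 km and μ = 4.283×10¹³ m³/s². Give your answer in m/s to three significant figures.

r = 3390 + 234.9 = 3624.9 km = 3.6249×10⁶ m.
Escape speed v_esc = √(2μ/r) = √(2 × 4.283×10¹³ / 3.625×10⁶) = √(2.363×10⁷) = 4861 m/s.

v_esc ≈ 4860 m/s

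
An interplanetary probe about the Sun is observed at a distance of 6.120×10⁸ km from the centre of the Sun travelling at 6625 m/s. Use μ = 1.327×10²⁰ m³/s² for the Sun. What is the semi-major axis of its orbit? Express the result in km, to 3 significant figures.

r = 6.120×10¹¹ m.
Specific orbital energy ε = v²/2 − μ/r = (6625)²/2 − 1.327×10²⁰/6.120×10¹¹ = -1.949×10⁸ J/kg.
Since ε = −μ/(2a), a = −μ/(2ε) = 3.405×10¹¹ m = 3.4046×10⁸ km.

a ≈ 3.40×10⁸ km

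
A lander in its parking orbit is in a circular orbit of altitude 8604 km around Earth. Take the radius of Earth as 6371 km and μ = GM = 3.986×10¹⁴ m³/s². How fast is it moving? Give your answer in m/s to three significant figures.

v ≈ 5160 m/s

r = 6371 + 8604 = 14975 km = 1.4975×10⁷ m.
For a circular orbit v = √(μ/r) = √(3.986×10¹⁴ / 1.498×10⁷) = √(2.662×10⁷) = 5159 m/s.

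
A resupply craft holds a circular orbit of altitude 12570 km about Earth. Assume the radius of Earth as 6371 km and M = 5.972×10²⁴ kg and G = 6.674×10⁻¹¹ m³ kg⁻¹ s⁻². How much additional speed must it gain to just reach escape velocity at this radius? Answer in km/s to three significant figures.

Δv ≈ 1.90 km/s

μ = GM = 6.674×10⁻¹¹ × 5.972×10²⁴ = 3.986×10¹⁴ m³/s².
r = 6371 + 12570 = 18941 km = 1.8941×10⁷ m.
Circular speed v_c = √(μ/r) = 4587 m/s.
Escape speed v_esc = √(2μ/r) = √2 × v_c = 6487 m/s.
Δv = v_esc − v_c = 1900 m/s = 1.900 km/s.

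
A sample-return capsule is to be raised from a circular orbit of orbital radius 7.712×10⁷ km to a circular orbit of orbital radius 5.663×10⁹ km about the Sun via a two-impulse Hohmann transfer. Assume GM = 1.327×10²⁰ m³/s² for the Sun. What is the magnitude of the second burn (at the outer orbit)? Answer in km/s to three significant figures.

Δv ≈ 4.05 km/s

r₁ = 7.712×10⁷ km = 7.712×10¹⁰ m.
r₂ = 5.663×10⁹ km = 5.663×10¹² m.
Transfer ellipse a_t = (r₁ + r₂)/2 = 2.870×10¹² m.
At r₁: circular v_c1 = √(μ/r₁) = 41480 m/s; transfer-perihelion v_p = √[μ(2/r₁ − 1/a_t)] = 58270 m/s.
At r₂: circular v_c2 = √(μ/r₂) = 4841 m/s; transfer-aphelion v_a = √[μ(2/r₂ − 1/a_t)] = 793.5 m/s.
Δv₂ = v_c2 − v_a = 4047 m/s.
= 4.047 km/s.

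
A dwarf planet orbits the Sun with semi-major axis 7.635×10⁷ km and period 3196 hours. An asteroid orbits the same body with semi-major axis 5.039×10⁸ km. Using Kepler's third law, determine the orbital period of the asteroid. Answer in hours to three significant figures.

T₂ ≈ 54200 hours

Kepler's third law: T² ∝ a³, so T₂ = T₁ (a₂/a₁)^(3/2).
a₂/a₁ = 6.600, (a₂/a₁)^(3/2) = 16.96.
T₂ = 3196 × 16.96 = 54190 hours.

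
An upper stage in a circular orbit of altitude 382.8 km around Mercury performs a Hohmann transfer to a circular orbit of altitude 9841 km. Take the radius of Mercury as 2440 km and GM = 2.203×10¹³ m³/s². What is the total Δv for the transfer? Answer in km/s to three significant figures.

r₁ = 2440 + 382.8 = 2822.8 km = 2.8228×10⁶ m.
r₂ = 2440 + 9841 = 12281 km = 1.2281×10⁷ m.
Transfer ellipse a_t = (r₁ + r₂)/2 = 7.552×10⁶ m.
At r₁: circular v_c1 = √(μ/r₁) = 2794 m/s; transfer-periherm v_p = √[μ(2/r₁ − 1/a_t)] = 3563 m/s.
Δv₁ = v_p − v_c1 = 768.9 m/s.
At r₂: circular v_c2 = √(μ/r₂) = 1339 m/s; transfer-apoherm v_a = √[μ(2/r₂ − 1/a_t)] = 818.8 m/s.
Δv₂ = v_c2 − v_a = 520.5 m/s.
Total Δv = Δv₁ + Δv₂ = 1289 m/s = 1.289 km/s.

Δv_total ≈ 1.29 km/s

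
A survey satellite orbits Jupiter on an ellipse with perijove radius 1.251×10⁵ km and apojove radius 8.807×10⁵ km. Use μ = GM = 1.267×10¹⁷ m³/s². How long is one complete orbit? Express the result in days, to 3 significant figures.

Semi-major axis a = (r_p + r_a)/2 = (1.2510×10⁵ + 8.8070×10⁵)/2 = 5.0290×10⁵ km = 5.029×10⁸ m.
By Kepler's third law T = 2π√(a³/μ) = 2π × 3.168×10⁴ = 1.991×10⁵ s.
= 2.304 days.

T ≈ 2.30 days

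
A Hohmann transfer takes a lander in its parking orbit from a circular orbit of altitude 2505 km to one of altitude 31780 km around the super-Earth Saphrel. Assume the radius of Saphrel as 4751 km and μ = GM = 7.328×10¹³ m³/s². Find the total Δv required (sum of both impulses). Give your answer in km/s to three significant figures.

Δv_total ≈ 1.53 km/s

r₁ = 4751 + 2505 = 7256.0 km = 7.2560×10⁶ m.
r₂ = 4751 + 31780 = 36531 km = 3.6531×10⁷ m.
Transfer ellipse a_t = (r₁ + r₂)/2 = 2.189×10⁷ m.
At r₁: circular v_c1 = √(μ/r₁) = 3178 m/s; transfer-periapsis v_p = √[μ(2/r₁ − 1/a_t)] = 4105 m/s.
Δv₁ = v_p − v_c1 = 927.1 m/s.
At r₂: circular v_c2 = √(μ/r₂) = 1416 m/s; transfer-apoapsis v_a = √[μ(2/r₂ − 1/a_t)] = 815.4 m/s.
Δv₂ = v_c2 − v_a = 601.0 m/s.
Total Δv = Δv₁ + Δv₂ = 1528 m/s = 1.528 km/s.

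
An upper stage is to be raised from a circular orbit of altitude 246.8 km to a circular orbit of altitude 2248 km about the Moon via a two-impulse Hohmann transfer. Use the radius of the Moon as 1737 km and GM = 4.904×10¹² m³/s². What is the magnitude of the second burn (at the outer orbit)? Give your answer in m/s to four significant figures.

r₁ = 1737 + 246.8 = 1983.8 km = 1.9838×10⁶ m.
r₂ = 1737 + 2248 = 3985.0 km = 3.9850×10⁶ m.
Transfer ellipse a_t = (r₁ + r₂)/2 = 2.984×10⁶ m.
At r₁: circular v_c1 = √(μ/r₁) = 1572 m/s; transfer-perilune v_p = √[μ(2/r₁ − 1/a_t)] = 1817 m/s.
At r₂: circular v_c2 = √(μ/r₂) = 1109 m/s; transfer-apolune v_a = √[μ(2/r₂ − 1/a_t)] = 904.4 m/s.
Δv₂ = v_c2 − v_a = 204.9 m/s.

Δv ≈ 204.9 m/s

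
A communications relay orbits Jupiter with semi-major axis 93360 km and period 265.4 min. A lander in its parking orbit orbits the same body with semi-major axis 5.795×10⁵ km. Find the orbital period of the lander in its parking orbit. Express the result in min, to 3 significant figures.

T₂ ≈ 4100 min

Kepler's third law: T² ∝ a³, so T₂ = T₁ (a₂/a₁)^(3/2).
a₂/a₁ = 6.207, (a₂/a₁)^(3/2) = 15.46.
T₂ = 265.4 × 15.46 = 4104 min.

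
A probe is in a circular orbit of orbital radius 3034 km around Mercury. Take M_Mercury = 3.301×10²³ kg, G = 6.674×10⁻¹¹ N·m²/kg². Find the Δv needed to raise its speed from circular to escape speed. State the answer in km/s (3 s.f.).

μ = GM = 6.674×10⁻¹¹ × 3.301×10²³ = 2.203×10¹³ m³/s².
r = 3034 km = 3.034×10⁶ m.
Circular speed v_c = √(μ/r) = 2695 m/s.
Escape speed v_esc = √(2μ/r) = √2 × v_c = 3811 m/s.
Δv = v_esc − v_c = 1116 m/s = 1.116 km/s.

Δv ≈ 1.12 km/s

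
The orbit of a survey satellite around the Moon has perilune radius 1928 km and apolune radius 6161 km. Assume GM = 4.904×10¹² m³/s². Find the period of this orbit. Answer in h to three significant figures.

T ≈ 6.41 h

Semi-major axis a = (r_p + r_a)/2 = (1928.0 + 6161.0)/2 = 4044.5 km = 4.044×10⁶ m.
By Kepler's third law T = 2π√(a³/μ) = 2π × 3.673×10³ = 2.308×10⁴ s.
= 6.411 h.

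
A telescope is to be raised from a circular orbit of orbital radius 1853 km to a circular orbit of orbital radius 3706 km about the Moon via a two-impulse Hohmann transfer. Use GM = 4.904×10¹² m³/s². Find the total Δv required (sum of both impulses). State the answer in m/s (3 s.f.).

Δv_total ≈ 463 m/s

r₁ = 1853 km = 1.853×10⁶ m.
r₂ = 3706 km = 3.706×10⁶ m.
Transfer ellipse a_t = (r₁ + r₂)/2 = 2.780×10⁶ m.
At r₁: circular v_c1 = √(μ/r₁) = 1627 m/s; transfer-perilune v_p = √[μ(2/r₁ − 1/a_t)] = 1878 m/s.
Δv₁ = v_p − v_c1 = 251.7 m/s.
At r₂: circular v_c2 = √(μ/r₂) = 1150 m/s; transfer-apolune v_a = √[μ(2/r₂ − 1/a_t)] = 939.2 m/s.
Δv₂ = v_c2 − v_a = 211.1 m/s.
Total Δv = Δv₁ + Δv₂ = 462.8 m/s.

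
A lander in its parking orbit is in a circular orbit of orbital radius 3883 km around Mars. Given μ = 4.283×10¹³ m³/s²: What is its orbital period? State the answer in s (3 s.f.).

r = 3883 km = 3.883×10⁶ m.
Kepler's third law: T = 2π√(r³/μ) = 2π√((3.883×10⁶)³ / 4.283×10¹³).
r³/μ = 1.367×10⁶ s², so T = 2π × 1.169×10³ = 7.346×10³ s.

T ≈ 7350 s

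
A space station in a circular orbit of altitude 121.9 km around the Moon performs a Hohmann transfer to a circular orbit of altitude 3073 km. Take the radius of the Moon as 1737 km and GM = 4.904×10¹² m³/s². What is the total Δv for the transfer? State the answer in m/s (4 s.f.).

Δv_total ≈ 582.4 m/s

r₁ = 1737 + 121.9 = 1858.9 km = 1.8589×10⁶ m.
r₂ = 1737 + 3073 = 4810.0 km = 4.8100×10⁶ m.
Transfer ellipse a_t = (r₁ + r₂)/2 = 3.334×10⁶ m.
At r₁: circular v_c1 = √(μ/r₁) = 1624 m/s; transfer-perilune v_p = √[μ(2/r₁ − 1/a_t)] = 1951 m/s.
Δv₁ = v_p − v_c1 = 326.5 m/s.
At r₂: circular v_c2 = √(μ/r₂) = 1010 m/s; transfer-apolune v_a = √[μ(2/r₂ − 1/a_t)] = 753.9 m/s.
Δv₂ = v_c2 − v_a = 255.8 m/s.
Total Δv = Δv₁ + Δv₂ = 582.4 m/s.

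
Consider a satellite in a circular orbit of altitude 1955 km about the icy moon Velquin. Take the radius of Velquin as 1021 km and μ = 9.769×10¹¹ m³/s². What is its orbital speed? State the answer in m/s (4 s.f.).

v ≈ 572.9 m/s

r = 1021 + 1955 = 2976.0 km = 2.9760×10⁶ m.
For a circular orbit v = √(μ/r) = √(9.769×10¹¹ / 2.976×10⁶) = √(3.283×10⁵) = 572.9 m/s.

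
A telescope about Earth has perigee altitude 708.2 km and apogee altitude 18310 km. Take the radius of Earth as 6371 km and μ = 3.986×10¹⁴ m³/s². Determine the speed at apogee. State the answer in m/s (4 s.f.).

r_p = 6371 + 708.2 = 7079.2 km = 7.0792×10⁶ m.
r_a = 6371 + 18310 = 24681 km = 2.4681×10⁷ m.
Semi-major axis a = (r_p + r_a)/2 = 15880 km = 1.588×10⁷ m.
Vis-viva: v² = μ(2/r − 1/a) = 3.986×10¹⁴ × (8.103×10⁻⁸ − 6.297×10⁻⁸) = 7.200×10⁶ m²/s².
v = 2683 m/s.

v ≈ 2683 m/s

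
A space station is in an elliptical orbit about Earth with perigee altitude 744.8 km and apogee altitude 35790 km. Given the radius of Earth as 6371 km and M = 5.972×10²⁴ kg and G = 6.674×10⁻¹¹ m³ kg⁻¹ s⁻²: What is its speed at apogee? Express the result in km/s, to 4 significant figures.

μ = GM = 6.674×10⁻¹¹ × 5.972×10²⁴ = 3.986×10¹⁴ m³/s².
r_p = 6371 + 744.8 = 7115.8 km = 7.1158×10⁶ m.
r_a = 6371 + 35790 = 42161 km = 4.2161×10⁷ m.
Semi-major axis a = (r_p + r_a)/2 = 24638 km = 2.464×10⁷ m.
Vis-viva: v² = μ(2/r − 1/a) = 3.986×10¹⁴ × (4.744×10⁻⁸ − 4.059×10⁻⁸) = 2.730×10⁶ m²/s².
v = 1652 m/s = 1.652 km/s.

v ≈ 1.652 km/s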